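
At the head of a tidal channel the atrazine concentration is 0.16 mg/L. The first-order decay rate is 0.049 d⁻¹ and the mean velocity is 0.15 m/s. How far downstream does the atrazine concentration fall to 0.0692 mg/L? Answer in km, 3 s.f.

From C = C₀·e^(−kt), t = ln(C₀/C)/k = ln(0.16/0.0692)/0.049 = 0.8382/0.049 = 17.11 d.
Distance = v·t = 0.15 m/s × 1.478e+06 s = 2.217e+05 m = 221.7 km.

222 km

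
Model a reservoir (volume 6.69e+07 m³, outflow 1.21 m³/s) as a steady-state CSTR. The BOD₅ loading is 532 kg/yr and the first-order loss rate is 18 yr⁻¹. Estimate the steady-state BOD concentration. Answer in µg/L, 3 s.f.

Outflow Q = 1.21 m³/s × 3.156e+07 s/yr = 3.818e+07 m³/yr.
Steady-state CSTR mass balance: W = Q·C + k·V·C, so C = W/(Q + kV).
Q + kV = 3.818e+07 + 18·6.69e+07 = 1.242e+09 m³/yr.
C = 532/1.242e+09 = 4.282e-07 kg/m³ = 0.0004282 mg/L = 0.4282 µg/L.

0.428 µg/L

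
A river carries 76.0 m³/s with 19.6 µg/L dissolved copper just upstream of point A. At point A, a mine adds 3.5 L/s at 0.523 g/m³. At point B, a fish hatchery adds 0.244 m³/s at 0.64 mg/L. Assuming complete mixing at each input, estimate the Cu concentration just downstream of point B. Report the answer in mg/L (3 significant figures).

19.6 µg/L = 0.0196 mg/L.
3.5 L/s = 0.0035 m³/s.
After input A: C = (76·0.0196 + 0.0035·0.523) / 76 = 0.01962 mg/L.
After input B: C = (76·0.01962 + 0.244·0.64) / 76.25 = 0.02161 mg/L.

0.0216 mg/L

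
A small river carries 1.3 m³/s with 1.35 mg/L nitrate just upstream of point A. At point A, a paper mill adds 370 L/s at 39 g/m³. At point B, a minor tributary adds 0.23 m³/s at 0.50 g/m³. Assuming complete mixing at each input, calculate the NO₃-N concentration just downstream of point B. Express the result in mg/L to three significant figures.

370 L/s = 0.37 m³/s.
After input A: C = (1.3·1.35 + 0.37·39) / 1.67 = 9.692 mg/L.
After input B: C = (1.67·9.692 + 0.23·0.5) / 1.9 = 8.579 mg/L.

8.58 mg/L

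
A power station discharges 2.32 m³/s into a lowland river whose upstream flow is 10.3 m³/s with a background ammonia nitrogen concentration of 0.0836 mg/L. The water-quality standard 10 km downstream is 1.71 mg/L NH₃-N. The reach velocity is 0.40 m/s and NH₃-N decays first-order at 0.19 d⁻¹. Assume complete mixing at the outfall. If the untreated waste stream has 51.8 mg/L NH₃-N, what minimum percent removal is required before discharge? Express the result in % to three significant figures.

81.7 %

Travel time to the compliance point: t = 1e+04/0.40 = 2.5e+04 s = 0.2894 d; decay factor exp(−0.19·0.2894) = 0.9465.
So the concentration just after mixing may be at most 1.71/0.9465 = 1.807 mg/L.
Mass balance: 1.807·12.62 = 2.32·Cₑ + 10.3·0.0836.
Cₑ = (22.8 − 0.8611) / 2.32 = 9.456 mg/L.
Required removal = 1 − 9.456/51.8 = 81.74 %.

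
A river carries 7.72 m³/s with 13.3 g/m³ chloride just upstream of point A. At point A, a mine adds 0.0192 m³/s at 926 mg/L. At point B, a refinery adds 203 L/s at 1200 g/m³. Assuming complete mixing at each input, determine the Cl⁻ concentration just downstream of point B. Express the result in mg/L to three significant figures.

45.8 mg/L

After input A: C = (7.72·13.3 + 0.0192·926) / 7.739 = 15.56 mg/L.
203 L/s = 0.203 m³/s.
After input B: C = (7.739·15.56 + 0.203·1200) / 7.942 = 45.84 mg/L.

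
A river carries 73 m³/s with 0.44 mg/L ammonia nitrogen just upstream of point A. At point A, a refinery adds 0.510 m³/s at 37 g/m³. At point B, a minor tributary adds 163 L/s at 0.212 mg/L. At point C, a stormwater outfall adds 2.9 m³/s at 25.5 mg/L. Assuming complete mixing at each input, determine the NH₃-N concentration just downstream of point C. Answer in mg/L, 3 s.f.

1.63 mg/L

After input A: C = (73·0.44 + 0.51·37) / 73.51 = 0.6936 mg/L.
163 L/s = 0.163 m³/s.
After input B: C = (73.51·0.6936 + 0.163·0.212) / 73.67 = 0.6926 mg/L.
After input C: C = (73.67·0.6926 + 2.9·25.5) / 76.57 = 1.632 mg/L.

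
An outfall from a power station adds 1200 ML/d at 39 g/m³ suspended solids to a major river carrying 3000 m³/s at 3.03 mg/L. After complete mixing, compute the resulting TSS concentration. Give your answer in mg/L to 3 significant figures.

1200 ML/d = 13.89 m³/s.
Flow-weighted mixing gives C = (13.89·39 + 3000·3.03) / (13.89 + 3000) = 9632/3014 = 3.196 mg/L.

3.20 mg/L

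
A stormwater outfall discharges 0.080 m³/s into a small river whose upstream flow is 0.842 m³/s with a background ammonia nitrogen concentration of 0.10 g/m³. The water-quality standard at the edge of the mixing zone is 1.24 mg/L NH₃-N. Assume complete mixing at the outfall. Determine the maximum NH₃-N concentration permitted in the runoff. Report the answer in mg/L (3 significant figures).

13.2 mg/L

Mass balance: 1.24·0.922 = 0.08·Cₑ + 0.842·0.1.
Cₑ = (1.143 − 0.0842) / 0.08 = 13.24 mg/L.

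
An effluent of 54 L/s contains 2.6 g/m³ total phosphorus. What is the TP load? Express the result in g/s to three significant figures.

54 L/s = 0.054 m³/s.
Mass flux = Q·C = 0.054 m³/s × 2.6 g/m³ = 0.1404 g/s.

0.140 g/s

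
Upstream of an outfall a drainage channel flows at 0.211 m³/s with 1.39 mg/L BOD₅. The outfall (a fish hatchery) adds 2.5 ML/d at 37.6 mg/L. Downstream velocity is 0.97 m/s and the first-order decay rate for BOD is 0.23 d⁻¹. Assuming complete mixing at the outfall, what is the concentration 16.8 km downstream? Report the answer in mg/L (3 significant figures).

5.50 mg/L

2.5 ML/d = 0.02894 m³/s.
After complete mixing, C₀ = (0.02894·37.6 + 0.211·1.39) / 0.2399 = 5.757 mg/L.
Travel time t = 1.68e+04 m / 0.97 m/s = 1.732e+04 s = 0.2005 d.
C = 5.757·exp(−0.23·0.2005) = 5.757·0.9549 = 5.497 mg/L.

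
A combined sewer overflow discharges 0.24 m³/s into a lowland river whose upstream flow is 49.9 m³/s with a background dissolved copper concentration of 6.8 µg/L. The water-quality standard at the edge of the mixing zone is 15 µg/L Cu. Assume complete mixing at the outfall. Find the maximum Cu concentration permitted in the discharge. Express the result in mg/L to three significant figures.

1.72 mg/L

6.8 µg/L = 0.0068 mg/L.
15 µg/L = 0.015 mg/L.
Mass balance: 0.015·50.14 = 0.24·Cₑ + 49.9·0.0068.
Cₑ = (0.7521 − 0.3393) / 0.24 = 1.72 mg/L.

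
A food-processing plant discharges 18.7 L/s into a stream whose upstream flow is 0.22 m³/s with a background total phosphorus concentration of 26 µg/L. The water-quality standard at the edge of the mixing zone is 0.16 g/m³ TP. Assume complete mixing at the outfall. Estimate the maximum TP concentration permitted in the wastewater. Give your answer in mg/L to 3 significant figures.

18.7 L/s = 0.0187 m³/s.
26 µg/L = 0.026 mg/L.
Mass balance: 0.16·0.2387 = 0.0187·Cₑ + 0.22·0.026.
Cₑ = (0.03819 − 0.00572) / 0.0187 = 1.736 mg/L.

1.74 mg/L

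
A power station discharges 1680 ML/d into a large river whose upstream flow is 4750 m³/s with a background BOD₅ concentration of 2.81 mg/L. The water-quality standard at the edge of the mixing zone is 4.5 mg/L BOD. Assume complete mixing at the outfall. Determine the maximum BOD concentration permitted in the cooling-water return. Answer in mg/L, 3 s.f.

1680 ML/d = 19.44 m³/s.
Mass balance: 4.5·4769 = 19.44·Cₑ + 4750·2.81.
Cₑ = (2.146e+04 − 1.335e+04) / 19.44 = 417.3 mg/L.

417 mg/L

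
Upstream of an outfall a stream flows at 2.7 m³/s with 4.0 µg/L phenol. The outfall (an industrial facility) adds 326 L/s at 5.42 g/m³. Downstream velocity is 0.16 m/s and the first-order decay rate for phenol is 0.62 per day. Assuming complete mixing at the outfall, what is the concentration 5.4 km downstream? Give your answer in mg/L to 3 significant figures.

326 L/s = 0.326 m³/s.
4.0 µg/L = 0.004 mg/L.
After complete mixing, C₀ = (0.326·5.42 + 2.7·0.004) / 3.026 = 0.5875 mg/L.
Travel time t = 5400 m / 0.16 m/s = 3.375e+04 s = 0.3906 d.
C = 0.5875·exp(−0.62·0.3906) = 0.5875·0.7849 = 0.4611 mg/L.

0.461 mg/L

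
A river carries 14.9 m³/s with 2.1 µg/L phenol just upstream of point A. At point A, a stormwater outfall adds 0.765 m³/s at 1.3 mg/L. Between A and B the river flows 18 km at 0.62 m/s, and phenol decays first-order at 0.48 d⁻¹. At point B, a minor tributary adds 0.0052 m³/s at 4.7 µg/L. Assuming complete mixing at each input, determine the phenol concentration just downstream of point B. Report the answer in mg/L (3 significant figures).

2.1 µg/L = 0.0021 mg/L.
After input A: C = (14.9·0.0021 + 0.765·1.3) / 15.67 = 0.06548 mg/L.
Over the 18 km reach to input B (t = 2.903e+04 s = 0.336 d), decay gives C = 0.06548·exp(−0.48·0.336) = 0.05573 mg/L.
4.7 µg/L = 0.0047 mg/L.
After input B: C = (15.67·0.05573 + 0.0052·0.0047) / 15.67 = 0.05571 mg/L.

0.0557 mg/L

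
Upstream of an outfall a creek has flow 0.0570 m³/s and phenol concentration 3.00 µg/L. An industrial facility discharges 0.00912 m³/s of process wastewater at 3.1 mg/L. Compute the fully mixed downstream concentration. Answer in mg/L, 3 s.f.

0.430 mg/L

3.00 µg/L = 0.003 mg/L.
Flow-weighted mixing gives C = (0.00912·3.1 + 0.057·0.003) / (0.00912 + 0.057) = 0.02844/0.06612 = 0.4302 mg/L.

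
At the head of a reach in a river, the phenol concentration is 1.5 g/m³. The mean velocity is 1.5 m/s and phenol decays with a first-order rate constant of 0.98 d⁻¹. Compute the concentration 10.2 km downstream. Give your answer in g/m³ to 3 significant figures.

Travel time t = 10.2 km / 1.5 m/s = 1.02e+04/1.5 = 6800 s = 0.0787 d.
First-order decay: C = 1.5·exp(−0.98·0.0787) = 1.5·0.9258 = 1.389 g/m³.

1.39 g/m³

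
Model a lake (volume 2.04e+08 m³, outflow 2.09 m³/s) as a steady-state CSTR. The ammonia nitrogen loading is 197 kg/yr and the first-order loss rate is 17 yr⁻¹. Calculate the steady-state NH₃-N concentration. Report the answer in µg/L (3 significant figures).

0.0557 µg/L

Outflow Q = 2.09 m³/s × 3.156e+07 s/yr = 6.596e+07 m³/yr.
Steady-state CSTR mass balance: W = Q·C + k·V·C, so C = W/(Q + kV).
Q + kV = 6.596e+07 + 17·2.04e+08 = 3.534e+09 m³/yr.
C = 197/3.534e+09 = 5.574e-08 kg/m³ = 5.574e-05 mg/L = 0.05574 µg/L.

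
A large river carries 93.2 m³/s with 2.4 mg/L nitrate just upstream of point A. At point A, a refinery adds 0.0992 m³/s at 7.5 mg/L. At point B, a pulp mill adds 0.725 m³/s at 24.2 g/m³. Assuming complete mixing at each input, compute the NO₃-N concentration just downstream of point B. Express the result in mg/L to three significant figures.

After input A: C = (93.2·2.4 + 0.0992·7.5) / 93.3 = 2.405 mg/L.
After input B: C = (93.3·2.405 + 0.725·24.2) / 94.02 = 2.573 mg/L.

2.57 mg/L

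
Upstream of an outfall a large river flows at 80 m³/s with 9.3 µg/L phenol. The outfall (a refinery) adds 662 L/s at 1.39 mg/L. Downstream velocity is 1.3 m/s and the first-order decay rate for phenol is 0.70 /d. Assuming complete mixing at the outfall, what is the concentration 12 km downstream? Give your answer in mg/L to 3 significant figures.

0.0191 mg/L

662 L/s = 0.662 m³/s.
9.3 µg/L = 0.0093 mg/L.
After complete mixing, C₀ = (0.662·1.39 + 80·0.0093) / 80.66 = 0.02063 mg/L.
Travel time t = 1.2e+04 m / 1.3 m/s = 9231 s = 0.1068 d.
C = 0.02063·exp(−0.70·0.1068) = 0.02063·0.9279 = 0.01914 mg/L.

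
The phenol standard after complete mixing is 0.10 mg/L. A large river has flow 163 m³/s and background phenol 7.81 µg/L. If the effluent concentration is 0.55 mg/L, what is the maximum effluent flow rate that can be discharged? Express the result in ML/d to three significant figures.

7.81 µg/L = 0.00781 mg/L.
Mass balance at complete mixing: C_std·(Q_w + Q_r) = Q_w·C_e + Q_r·C_b.
Rearranging, Q_w = Q_r·(C_std − C_b)/(C_e − C_std) = 163·(0.1 − 0.00781) / (0.55 − 0.1) = 33.39 m³/s.
= 2885 ML/d.

2890 ML/d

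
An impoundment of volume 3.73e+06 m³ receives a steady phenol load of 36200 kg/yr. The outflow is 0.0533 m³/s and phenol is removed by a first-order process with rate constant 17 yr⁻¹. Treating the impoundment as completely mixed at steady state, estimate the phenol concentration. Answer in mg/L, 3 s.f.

0.556 mg/L

Outflow Q = 0.0533 m³/s × 3.156e+07 s/yr = 1.682e+06 m³/yr.
Steady-state CSTR mass balance: W = Q·C + k·V·C, so C = W/(Q + kV).
Q + kV = 1.682e+06 + 17·3.73e+06 = 6.509e+07 m³/yr.
C = 36200/6.509e+07 = 0.0005561 kg/m³ = 0.5561 mg/L.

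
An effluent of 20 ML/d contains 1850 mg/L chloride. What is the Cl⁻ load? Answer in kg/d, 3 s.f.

37000 kg/d

20 ML/d = 0.2315 m³/s.
Mass flux = Q·C = 0.2315 m³/s × 1850 g/m³ = 428.2 g/s.
= 428.2 g/s × 86.4 = 3.7e+04 kg/d.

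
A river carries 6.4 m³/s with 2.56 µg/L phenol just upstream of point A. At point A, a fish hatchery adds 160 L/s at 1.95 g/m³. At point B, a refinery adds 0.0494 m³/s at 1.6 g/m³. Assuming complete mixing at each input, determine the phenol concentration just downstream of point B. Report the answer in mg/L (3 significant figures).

0.0616 mg/L

2.56 µg/L = 0.00256 mg/L.
160 L/s = 0.16 m³/s.
After input A: C = (6.4·0.00256 + 0.16·1.95) / 6.56 = 0.05006 mg/L.
After input B: C = (6.56·0.05006 + 0.0494·1.6) / 6.609 = 0.06164 mg/L.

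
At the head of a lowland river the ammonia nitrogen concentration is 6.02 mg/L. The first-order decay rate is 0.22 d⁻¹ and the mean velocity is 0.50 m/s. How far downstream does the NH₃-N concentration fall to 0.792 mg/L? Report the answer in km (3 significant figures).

From C = C₀·e^(−kt), t = ln(C₀/C)/k = ln(6.02/0.792)/0.22 = 2.028/0.22 = 9.219 d.
Distance = v·t = 0.50 m/s × 7.966e+05 s = 3.983e+05 m = 398.3 km.

398 km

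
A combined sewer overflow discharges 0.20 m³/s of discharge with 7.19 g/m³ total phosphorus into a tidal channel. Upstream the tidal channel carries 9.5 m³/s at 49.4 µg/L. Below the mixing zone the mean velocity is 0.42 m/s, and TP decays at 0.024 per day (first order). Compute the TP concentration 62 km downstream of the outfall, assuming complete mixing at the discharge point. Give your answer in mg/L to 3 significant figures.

49.4 µg/L = 0.0494 mg/L.
After complete mixing, C₀ = (0.2·7.19 + 9.5·0.0494) / 9.7 = 0.1966 mg/L.
Travel time t = 6.2e+04 m / 0.42 m/s = 1.476e+05 s = 1.709 d.
C = 0.1966·exp(−0.024·1.709) = 0.1966·0.9598 = 0.1887 mg/L.

0.189 mg/L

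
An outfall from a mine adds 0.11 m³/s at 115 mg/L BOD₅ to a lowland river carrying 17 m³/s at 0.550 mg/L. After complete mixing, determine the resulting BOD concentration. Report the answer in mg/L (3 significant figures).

1.29 mg/L

Flow-weighted mixing gives C = (0.11·115 + 17·0.55) / (0.11 + 17) = 22/17.11 = 1.286 mg/L.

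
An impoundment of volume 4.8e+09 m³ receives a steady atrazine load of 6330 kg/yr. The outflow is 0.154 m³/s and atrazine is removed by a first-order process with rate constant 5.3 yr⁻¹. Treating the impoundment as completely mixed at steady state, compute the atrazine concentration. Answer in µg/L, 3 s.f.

0.249 µg/L

Outflow Q = 0.154 m³/s × 3.156e+07 s/yr = 4.86e+06 m³/yr.
Steady-state CSTR mass balance: W = Q·C + k·V·C, so C = W/(Q + kV).
Q + kV = 4.86e+06 + 5.3·4.8e+09 = 2.544e+10 m³/yr.
C = 6330/2.544e+10 = 2.488e-07 kg/m³ = 0.0002488 mg/L = 0.2488 µg/L.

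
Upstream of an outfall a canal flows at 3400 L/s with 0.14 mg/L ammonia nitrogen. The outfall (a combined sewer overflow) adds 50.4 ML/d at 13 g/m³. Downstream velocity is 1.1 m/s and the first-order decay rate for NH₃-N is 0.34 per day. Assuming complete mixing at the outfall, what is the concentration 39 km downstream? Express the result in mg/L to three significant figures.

1.76 mg/L

50.4 ML/d = 0.5833 m³/s.
3400 L/s = 3.4 m³/s.
After complete mixing, C₀ = (0.5833·13 + 3.4·0.14) / 3.983 = 2.023 mg/L.
Travel time t = 3.9e+04 m / 1.1 m/s = 3.545e+04 s = 0.4104 d.
C = 2.023·exp(−0.34·0.4104) = 2.023·0.8698 = 1.76 mg/L.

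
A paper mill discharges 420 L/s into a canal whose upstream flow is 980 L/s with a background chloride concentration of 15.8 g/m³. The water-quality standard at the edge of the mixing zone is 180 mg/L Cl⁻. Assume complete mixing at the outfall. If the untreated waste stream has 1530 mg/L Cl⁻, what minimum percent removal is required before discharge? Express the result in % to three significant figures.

63.2 %

420 L/s = 0.42 m³/s.
980 L/s = 0.98 m³/s.
Mass balance: 180·1.4 = 0.42·Cₑ + 0.98·15.8.
Cₑ = (252 − 15.48) / 0.42 = 563.1 mg/L.
Required removal = 1 − 563.1/1530 = 63.19 %.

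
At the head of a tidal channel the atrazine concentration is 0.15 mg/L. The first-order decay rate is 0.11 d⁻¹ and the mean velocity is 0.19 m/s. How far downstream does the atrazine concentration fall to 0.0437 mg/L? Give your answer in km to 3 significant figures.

From C = C₀·e^(−kt), t = ln(C₀/C)/k = ln(0.15/0.0437)/0.11 = 1.233/0.11 = 11.21 d.
Distance = v·t = 0.19 m/s × 9.687e+05 s = 1.841e+05 m = 184.1 km.

184 km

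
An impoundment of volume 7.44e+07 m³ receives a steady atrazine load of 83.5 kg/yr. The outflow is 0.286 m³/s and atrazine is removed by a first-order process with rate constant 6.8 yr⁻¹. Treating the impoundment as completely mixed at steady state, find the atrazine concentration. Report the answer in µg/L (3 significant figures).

0.162 µg/L

Outflow Q = 0.286 m³/s × 3.156e+07 s/yr = 9.025e+06 m³/yr.
Steady-state CSTR mass balance: W = Q·C + k·V·C, so C = W/(Q + kV).
Q + kV = 9.025e+06 + 6.8·7.44e+07 = 5.149e+08 m³/yr.
C = 83.5/5.149e+08 = 1.622e-07 kg/m³ = 0.0001622 mg/L = 0.1622 µg/L.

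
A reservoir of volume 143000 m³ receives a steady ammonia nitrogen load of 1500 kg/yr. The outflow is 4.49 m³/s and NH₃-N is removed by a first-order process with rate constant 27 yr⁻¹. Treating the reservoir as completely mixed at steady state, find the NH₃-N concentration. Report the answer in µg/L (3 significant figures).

10.3 µg/L

Outflow Q = 4.49 m³/s × 3.156e+07 s/yr = 1.417e+08 m³/yr.
Steady-state CSTR mass balance: W = Q·C + k·V·C, so C = W/(Q + kV).
Q + kV = 1.417e+08 + 27·143000 = 1.456e+08 m³/yr.
C = 1500/1.456e+08 = 1.031e-05 kg/m³ = 0.01031 mg/L = 10.31 µg/L.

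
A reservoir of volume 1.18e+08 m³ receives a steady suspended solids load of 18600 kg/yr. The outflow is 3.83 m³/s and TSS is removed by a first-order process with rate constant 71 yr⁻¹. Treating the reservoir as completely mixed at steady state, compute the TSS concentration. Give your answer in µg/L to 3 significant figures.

Outflow Q = 3.83 m³/s × 3.156e+07 s/yr = 1.209e+08 m³/yr.
Steady-state CSTR mass balance: W = Q·C + k·V·C, so C = W/(Q + kV).
Q + kV = 1.209e+08 + 71·1.18e+08 = 8.499e+09 m³/yr.
C = 18600/8.499e+09 = 2.189e-06 kg/m³ = 0.002189 mg/L = 2.189 µg/L.

2.19 µg/L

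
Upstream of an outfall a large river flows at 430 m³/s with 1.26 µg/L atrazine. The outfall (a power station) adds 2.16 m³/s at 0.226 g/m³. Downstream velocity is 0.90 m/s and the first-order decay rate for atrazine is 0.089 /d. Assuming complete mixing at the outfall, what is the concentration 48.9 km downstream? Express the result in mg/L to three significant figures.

1.26 µg/L = 0.00126 mg/L.
After complete mixing, C₀ = (2.16·0.226 + 430·0.00126) / 432.2 = 0.002383 mg/L.
Travel time t = 4.89e+04 m / 0.90 m/s = 5.433e+04 s = 0.6289 d.
C = 0.002383·exp(−0.089·0.6289) = 0.002383·0.9456 = 0.002254 mg/L.

0.00225 mg/L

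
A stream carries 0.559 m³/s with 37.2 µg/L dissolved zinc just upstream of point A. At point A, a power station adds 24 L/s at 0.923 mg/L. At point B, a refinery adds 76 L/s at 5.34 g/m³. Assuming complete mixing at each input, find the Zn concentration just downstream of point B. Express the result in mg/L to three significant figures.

37.2 µg/L = 0.0372 mg/L.
24 L/s = 0.024 m³/s.
After input A: C = (0.559·0.0372 + 0.024·0.923) / 0.583 = 0.07367 mg/L.
76 L/s = 0.076 m³/s.
After input B: C = (0.583·0.07367 + 0.076·5.34) / 0.659 = 0.681 mg/L.

0.681 mg/L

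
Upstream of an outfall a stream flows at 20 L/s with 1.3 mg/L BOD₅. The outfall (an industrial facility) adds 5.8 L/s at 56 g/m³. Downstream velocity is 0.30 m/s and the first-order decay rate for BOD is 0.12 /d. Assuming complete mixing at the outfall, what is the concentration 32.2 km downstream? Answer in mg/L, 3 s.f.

5.8 L/s = 0.0058 m³/s.
20 L/s = 0.02 m³/s.
After complete mixing, C₀ = (0.0058·56 + 0.02·1.3) / 0.0258 = 13.6 mg/L.
Travel time t = 3.22e+04 m / 0.30 m/s = 1.073e+05 s = 1.242 d.
C = 13.6·exp(−0.12·1.242) = 13.6·0.8615 = 11.71 mg/L.

11.7 mg/L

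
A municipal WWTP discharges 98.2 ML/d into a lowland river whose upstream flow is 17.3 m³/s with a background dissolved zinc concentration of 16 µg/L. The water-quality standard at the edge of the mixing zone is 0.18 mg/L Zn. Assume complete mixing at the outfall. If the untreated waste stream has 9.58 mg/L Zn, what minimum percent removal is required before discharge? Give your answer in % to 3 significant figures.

72.1 %

98.2 ML/d = 1.137 m³/s.
16 µg/L = 0.016 mg/L.
Mass balance: 0.18·18.44 = 1.137·Cₑ + 17.3·0.016.
Cₑ = (3.319 − 0.2768) / 1.137 = 2.676 mg/L.
Required removal = 1 − 2.676/9.58 = 72.06 %.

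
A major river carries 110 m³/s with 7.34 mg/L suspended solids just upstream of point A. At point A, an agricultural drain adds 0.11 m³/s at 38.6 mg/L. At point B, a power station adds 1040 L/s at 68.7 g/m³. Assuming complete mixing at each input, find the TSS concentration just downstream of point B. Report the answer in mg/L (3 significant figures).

After input A: C = (110·7.34 + 0.11·38.6) / 110.1 = 7.371 mg/L.
1040 L/s = 1.04 m³/s.
After input B: C = (110.1·7.371 + 1.04·68.7) / 111.2 = 7.945 mg/L.

7.95 mg/L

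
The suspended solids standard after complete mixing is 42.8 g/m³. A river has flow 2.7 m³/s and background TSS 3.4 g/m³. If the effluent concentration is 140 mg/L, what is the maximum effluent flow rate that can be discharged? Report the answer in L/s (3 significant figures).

Mass balance at complete mixing: C_std·(Q_w + Q_r) = Q_w·C_e + Q_r·C_b.
Rearranging, Q_w = Q_r·(C_std − C_b)/(C_e − C_std) = 2.7·(42.8 − 3.4) / (140 − 42.8) = 1.094 m³/s.
= 1094 L/s.

1090 L/s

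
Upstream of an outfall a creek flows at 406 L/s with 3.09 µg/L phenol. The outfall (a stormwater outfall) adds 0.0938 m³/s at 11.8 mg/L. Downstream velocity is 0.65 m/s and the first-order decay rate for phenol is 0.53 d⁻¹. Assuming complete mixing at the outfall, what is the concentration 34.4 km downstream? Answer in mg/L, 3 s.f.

406 L/s = 0.406 m³/s.
3.09 µg/L = 0.00309 mg/L.
After complete mixing, C₀ = (0.0938·11.8 + 0.406·0.00309) / 0.4998 = 2.217 mg/L.
Travel time t = 3.44e+04 m / 0.65 m/s = 5.292e+04 s = 0.6125 d.
C = 2.217·exp(−0.53·0.6125) = 2.217·0.7228 = 1.602 mg/L.

1.60 mg/L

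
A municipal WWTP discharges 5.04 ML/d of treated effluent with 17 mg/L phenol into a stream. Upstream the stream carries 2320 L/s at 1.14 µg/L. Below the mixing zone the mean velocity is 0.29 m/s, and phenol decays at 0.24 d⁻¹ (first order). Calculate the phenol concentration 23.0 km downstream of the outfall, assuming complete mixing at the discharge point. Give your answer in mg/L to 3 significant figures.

5.04 ML/d = 0.05833 m³/s.
2320 L/s = 2.32 m³/s.
1.14 µg/L = 0.00114 mg/L.
After complete mixing, C₀ = (0.05833·17 + 2.32·0.00114) / 2.378 = 0.4181 mg/L.
Travel time t = 2.3e+04 m / 0.29 m/s = 7.931e+04 s = 0.9179 d.
C = 0.4181·exp(−0.24·0.9179) = 0.4181·0.8023 = 0.3354 mg/L.

0.335 mg/L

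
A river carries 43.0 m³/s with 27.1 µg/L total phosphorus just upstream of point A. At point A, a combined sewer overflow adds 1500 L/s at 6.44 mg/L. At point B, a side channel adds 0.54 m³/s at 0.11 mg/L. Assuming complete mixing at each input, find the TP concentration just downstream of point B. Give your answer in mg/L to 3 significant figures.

0.242 mg/L

27.1 µg/L = 0.0271 mg/L.
1500 L/s = 1.5 m³/s.
After input A: C = (43·0.0271 + 1.5·6.44) / 44.5 = 0.2433 mg/L.
After input B: C = (44.5·0.2433 + 0.54·0.11) / 45.04 = 0.2417 mg/L.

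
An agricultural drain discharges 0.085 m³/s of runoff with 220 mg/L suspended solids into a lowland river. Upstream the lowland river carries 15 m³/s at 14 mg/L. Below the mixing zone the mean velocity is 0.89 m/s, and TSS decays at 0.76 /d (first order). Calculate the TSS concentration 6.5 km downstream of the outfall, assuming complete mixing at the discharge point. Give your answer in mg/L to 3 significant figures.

After complete mixing, C₀ = (0.085·220 + 15·14) / 15.09 = 15.16 mg/L.
Travel time t = 6500 m / 0.89 m/s = 7303 s = 0.08453 d.
C = 15.16·exp(−0.76·0.08453) = 15.16·0.9378 = 14.22 mg/L.

14.2 mg/L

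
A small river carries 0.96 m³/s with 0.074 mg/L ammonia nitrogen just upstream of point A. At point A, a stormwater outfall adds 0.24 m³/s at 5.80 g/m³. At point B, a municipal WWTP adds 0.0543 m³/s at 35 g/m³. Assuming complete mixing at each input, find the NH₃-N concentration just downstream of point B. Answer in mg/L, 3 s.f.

After input A: C = (0.96·0.074 + 0.24·5.8) / 1.2 = 1.219 mg/L.
After input B: C = (1.2·1.219 + 0.0543·35) / 1.254 = 2.682 mg/L.

2.68 mg/L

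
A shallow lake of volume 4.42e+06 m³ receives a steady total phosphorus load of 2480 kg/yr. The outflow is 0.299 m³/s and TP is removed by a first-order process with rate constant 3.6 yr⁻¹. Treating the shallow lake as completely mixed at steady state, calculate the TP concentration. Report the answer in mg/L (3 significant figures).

Outflow Q = 0.299 m³/s × 3.156e+07 s/yr = 9.436e+06 m³/yr.
Steady-state CSTR mass balance: W = Q·C + k·V·C, so C = W/(Q + kV).
Q + kV = 9.436e+06 + 3.6·4.42e+06 = 2.535e+07 m³/yr.
C = 2480/2.535e+07 = 9.784e-05 kg/m³ = 0.09784 mg/L.

0.0978 mg/L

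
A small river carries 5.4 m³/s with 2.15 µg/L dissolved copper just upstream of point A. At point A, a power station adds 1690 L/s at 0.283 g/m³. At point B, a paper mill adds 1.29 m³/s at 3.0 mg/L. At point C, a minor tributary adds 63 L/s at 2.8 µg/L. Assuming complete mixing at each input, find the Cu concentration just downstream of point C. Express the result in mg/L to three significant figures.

2.15 µg/L = 0.00215 mg/L.
1690 L/s = 1.69 m³/s.
After input A: C = (5.4·0.00215 + 1.69·0.283) / 7.09 = 0.06909 mg/L.
After input B: C = (7.09·0.06909 + 1.29·3) / 8.38 = 0.5203 mg/L.
63 L/s = 0.063 m³/s.
2.8 µg/L = 0.0028 mg/L.
After input C: C = (8.38·0.5203 + 0.063·0.0028) / 8.443 = 0.5164 mg/L.

0.516 mg/L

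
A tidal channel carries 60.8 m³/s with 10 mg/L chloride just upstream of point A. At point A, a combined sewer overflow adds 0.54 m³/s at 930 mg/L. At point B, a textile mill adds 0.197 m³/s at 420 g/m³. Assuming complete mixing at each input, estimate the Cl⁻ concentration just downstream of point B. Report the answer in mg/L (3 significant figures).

After input A: C = (60.8·10 + 0.54·930) / 61.34 = 18.1 mg/L.
After input B: C = (61.34·18.1 + 0.197·420) / 61.54 = 19.39 mg/L.

19.4 mg/L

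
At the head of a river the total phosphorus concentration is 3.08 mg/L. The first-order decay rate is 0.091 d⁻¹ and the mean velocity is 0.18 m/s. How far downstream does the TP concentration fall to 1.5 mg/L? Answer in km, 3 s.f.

123 km

From C = C₀·e^(−kt), t = ln(C₀/C)/k = ln(3.08/1.5)/0.091 = 0.7195/0.091 = 7.906 d.
Distance = v·t = 0.18 m/s × 6.831e+05 s = 1.23e+05 m = 123 km.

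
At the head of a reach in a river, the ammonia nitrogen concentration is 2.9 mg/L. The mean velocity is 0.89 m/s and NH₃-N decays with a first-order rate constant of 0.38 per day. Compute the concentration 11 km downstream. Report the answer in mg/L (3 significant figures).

Travel time t = 11 km / 0.89 m/s = 1.1e+04/0.89 = 1.236e+04 s = 0.1431 d.
First-order decay: C = 2.9·exp(−0.38·0.1431) = 2.9·0.9471 = 2.747 mg/L.

2.75 mg/L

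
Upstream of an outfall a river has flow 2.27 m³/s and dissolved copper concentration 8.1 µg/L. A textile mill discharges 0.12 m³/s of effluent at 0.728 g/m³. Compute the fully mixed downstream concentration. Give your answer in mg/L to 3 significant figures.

8.1 µg/L = 0.0081 mg/L.
Flow-weighted mixing gives C = (0.12·0.728 + 2.27·0.0081) / (0.12 + 2.27) = 0.1057/2.39 = 0.04425 mg/L.

0.0442 mg/L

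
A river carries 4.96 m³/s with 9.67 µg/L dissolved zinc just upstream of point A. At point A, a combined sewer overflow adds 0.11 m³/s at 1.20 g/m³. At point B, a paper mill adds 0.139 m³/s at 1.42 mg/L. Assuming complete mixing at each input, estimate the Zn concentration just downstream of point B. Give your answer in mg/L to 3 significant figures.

0.0724 mg/L

9.67 µg/L = 0.00967 mg/L.
After input A: C = (4.96·0.00967 + 0.11·1.2) / 5.07 = 0.0355 mg/L.
After input B: C = (5.07·0.0355 + 0.139·1.42) / 5.209 = 0.07244 mg/L.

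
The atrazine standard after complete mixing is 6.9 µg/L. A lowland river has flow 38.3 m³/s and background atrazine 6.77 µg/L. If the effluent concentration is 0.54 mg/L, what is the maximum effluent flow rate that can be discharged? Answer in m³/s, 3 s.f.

6.77 µg/L = 0.00677 mg/L.
6.9 µg/L = 0.0069 mg/L.
Mass balance at complete mixing: C_std·(Q_w + Q_r) = Q_w·C_e + Q_r·C_b.
Rearranging, Q_w = Q_r·(C_std − C_b)/(C_e − C_std) = 38.3·(0.0069 − 0.00677) / (0.54 − 0.0069) = 0.00934 m³/s.

0.00934 m³/s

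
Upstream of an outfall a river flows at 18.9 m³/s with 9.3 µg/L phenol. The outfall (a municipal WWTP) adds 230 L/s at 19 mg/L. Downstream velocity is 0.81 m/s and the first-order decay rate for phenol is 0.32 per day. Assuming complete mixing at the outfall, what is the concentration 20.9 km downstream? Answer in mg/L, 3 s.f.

230 L/s = 0.23 m³/s.
9.3 µg/L = 0.0093 mg/L.
After complete mixing, C₀ = (0.23·19 + 18.9·0.0093) / 19.13 = 0.2376 mg/L.
Travel time t = 2.09e+04 m / 0.81 m/s = 2.58e+04 s = 0.2986 d.
C = 0.2376·exp(−0.32·0.2986) = 0.2376·0.9089 = 0.216 mg/L.

0.216 mg/L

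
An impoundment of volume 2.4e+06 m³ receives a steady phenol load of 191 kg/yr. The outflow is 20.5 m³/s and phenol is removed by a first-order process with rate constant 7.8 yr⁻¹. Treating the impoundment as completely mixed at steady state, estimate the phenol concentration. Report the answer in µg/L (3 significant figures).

0.287 µg/L

Outflow Q = 20.5 m³/s × 3.156e+07 s/yr = 6.469e+08 m³/yr.
Steady-state CSTR mass balance: W = Q·C + k·V·C, so C = W/(Q + kV).
Q + kV = 6.469e+08 + 7.8·2.4e+06 = 6.657e+08 m³/yr.
C = 191/6.657e+08 = 2.869e-07 kg/m³ = 0.0002869 mg/L = 0.2869 µg/L.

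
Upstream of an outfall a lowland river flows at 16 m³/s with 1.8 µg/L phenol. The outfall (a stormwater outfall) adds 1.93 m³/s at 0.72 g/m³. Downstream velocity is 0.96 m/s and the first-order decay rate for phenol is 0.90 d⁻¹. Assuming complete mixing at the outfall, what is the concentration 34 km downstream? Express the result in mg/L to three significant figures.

0.0547 mg/L

1.8 µg/L = 0.0018 mg/L.
After complete mixing, C₀ = (1.93·0.72 + 16·0.0018) / 17.93 = 0.07911 mg/L.
Travel time t = 3.4e+04 m / 0.96 m/s = 3.542e+04 s = 0.4099 d.
C = 0.07911·exp(−0.90·0.4099) = 0.07911·0.6915 = 0.0547 mg/L.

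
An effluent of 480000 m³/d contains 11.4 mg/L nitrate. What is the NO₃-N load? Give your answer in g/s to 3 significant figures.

480000 m³/d = 5.556 m³/s.
Mass flux = Q·C = 5.556 m³/s × 11.4 g/m³ = 63.33 g/s.

63.3 g/s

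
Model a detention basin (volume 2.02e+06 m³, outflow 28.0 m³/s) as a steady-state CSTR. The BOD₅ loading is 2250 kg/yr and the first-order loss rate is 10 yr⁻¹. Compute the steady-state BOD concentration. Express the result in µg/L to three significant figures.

2.49 µg/L

Outflow Q = 28.0 m³/s × 3.156e+07 s/yr = 8.836e+08 m³/yr.
Steady-state CSTR mass balance: W = Q·C + k·V·C, so C = W/(Q + kV).
Q + kV = 8.836e+08 + 10·2.02e+06 = 9.038e+08 m³/yr.
C = 2250/9.038e+08 = 2.489e-06 kg/m³ = 0.002489 mg/L = 2.489 µg/L.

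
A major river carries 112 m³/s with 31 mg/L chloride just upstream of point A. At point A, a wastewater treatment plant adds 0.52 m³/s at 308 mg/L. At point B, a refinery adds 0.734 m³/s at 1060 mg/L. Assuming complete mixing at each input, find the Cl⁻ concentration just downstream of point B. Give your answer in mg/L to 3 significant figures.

38.9 mg/L

After input A: C = (112·31 + 0.52·308) / 112.5 = 32.28 mg/L.
After input B: C = (112.5·32.28 + 0.734·1060) / 113.3 = 38.94 mg/L.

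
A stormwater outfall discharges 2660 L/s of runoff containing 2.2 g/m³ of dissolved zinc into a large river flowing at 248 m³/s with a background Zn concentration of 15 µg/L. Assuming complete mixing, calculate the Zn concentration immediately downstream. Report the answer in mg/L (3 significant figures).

2660 L/s = 2.66 m³/s.
15 µg/L = 0.015 mg/L.
By mass balance at complete mixing, C = (2.66·2.2 + 248·0.015) / (2.66 + 248) = 9.572/250.7 = 0.03819 mg/L.

0.0382 mg/L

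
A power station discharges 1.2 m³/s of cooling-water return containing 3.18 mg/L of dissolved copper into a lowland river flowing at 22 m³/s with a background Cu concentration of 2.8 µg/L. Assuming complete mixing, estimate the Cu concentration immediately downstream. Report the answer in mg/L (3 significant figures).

2.8 µg/L = 0.0028 mg/L.
By mass balance at complete mixing, C = (1.2·3.18 + 22·0.0028) / (1.2 + 22) = 3.878/23.2 = 0.1671 mg/L.

0.167 mg/L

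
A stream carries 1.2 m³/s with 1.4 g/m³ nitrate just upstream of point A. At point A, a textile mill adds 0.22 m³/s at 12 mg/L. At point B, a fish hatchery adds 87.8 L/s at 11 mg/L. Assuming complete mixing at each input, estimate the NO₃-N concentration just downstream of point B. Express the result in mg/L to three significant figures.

3.51 mg/L

After input A: C = (1.2·1.4 + 0.22·12) / 1.42 = 3.042 mg/L.
87.8 L/s = 0.0878 m³/s.
After input B: C = (1.42·3.042 + 0.0878·11) / 1.508 = 3.506 mg/L.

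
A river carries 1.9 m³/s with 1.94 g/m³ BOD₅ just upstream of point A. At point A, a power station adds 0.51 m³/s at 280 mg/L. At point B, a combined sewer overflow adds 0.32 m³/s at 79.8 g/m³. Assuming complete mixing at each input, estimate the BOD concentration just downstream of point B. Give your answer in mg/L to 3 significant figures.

After input A: C = (1.9·1.94 + 0.51·280) / 2.41 = 60.78 mg/L.
After input B: C = (2.41·60.78 + 0.32·79.8) / 2.73 = 63.01 mg/L.

63.0 mg/L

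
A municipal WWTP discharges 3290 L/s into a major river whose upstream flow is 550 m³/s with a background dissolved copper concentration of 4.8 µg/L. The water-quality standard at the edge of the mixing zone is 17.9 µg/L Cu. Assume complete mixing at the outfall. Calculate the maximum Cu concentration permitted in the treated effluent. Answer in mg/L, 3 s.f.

2.21 mg/L

3290 L/s = 3.29 m³/s.
4.8 µg/L = 0.0048 mg/L.
17.9 µg/L = 0.0179 mg/L.
Mass balance: 0.0179·553.3 = 3.29·Cₑ + 550·0.0048.
Cₑ = (9.904 − 2.64) / 3.29 = 2.208 mg/L.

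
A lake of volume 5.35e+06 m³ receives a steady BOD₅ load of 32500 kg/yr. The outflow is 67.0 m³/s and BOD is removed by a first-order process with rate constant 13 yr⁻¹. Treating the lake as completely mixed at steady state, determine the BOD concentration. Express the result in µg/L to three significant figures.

Outflow Q = 67.0 m³/s × 3.156e+07 s/yr = 2.114e+09 m³/yr.
Steady-state CSTR mass balance: W = Q·C + k·V·C, so C = W/(Q + kV).
Q + kV = 2.114e+09 + 13·5.35e+06 = 2.184e+09 m³/yr.
C = 32500/2.184e+09 = 1.488e-05 kg/m³ = 0.01488 mg/L = 14.88 µg/L.

14.9 µg/L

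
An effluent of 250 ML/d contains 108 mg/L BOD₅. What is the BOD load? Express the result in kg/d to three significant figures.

250 ML/d = 2.894 m³/s.
Mass flux = Q·C = 2.894 m³/s × 108 g/m³ = 312.5 g/s.
= 312.5 g/s × 86.4 = 2.7e+04 kg/d.

27000 kg/d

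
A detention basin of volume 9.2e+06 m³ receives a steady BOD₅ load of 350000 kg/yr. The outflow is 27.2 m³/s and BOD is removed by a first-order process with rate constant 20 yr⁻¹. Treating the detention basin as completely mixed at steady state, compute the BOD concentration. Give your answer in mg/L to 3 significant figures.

Outflow Q = 27.2 m³/s × 3.156e+07 s/yr = 8.584e+08 m³/yr.
Steady-state CSTR mass balance: W = Q·C + k·V·C, so C = W/(Q + kV).
Q + kV = 8.584e+08 + 20·9.2e+06 = 1.042e+09 m³/yr.
C = 350000/1.042e+09 = 0.0003358 kg/m³ = 0.3358 mg/L.

0.336 mg/L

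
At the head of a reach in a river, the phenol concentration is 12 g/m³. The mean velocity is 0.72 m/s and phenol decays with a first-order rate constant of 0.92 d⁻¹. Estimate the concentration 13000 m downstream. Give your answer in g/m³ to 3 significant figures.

Travel time t = 13000 m / 0.72 m/s = 1.3e+04/0.72 = 1.806e+04 s = 0.209 d.
First-order decay: C = 12·exp(−0.92·0.209) = 12·0.8251 = 9.901 g/m³.

9.90 g/m³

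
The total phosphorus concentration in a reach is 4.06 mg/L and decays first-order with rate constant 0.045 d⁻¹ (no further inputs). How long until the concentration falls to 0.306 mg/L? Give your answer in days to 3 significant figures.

57.5 d

t = ln(C₀/C)/k = ln(4.06/0.306)/0.045 = 2.585/0.045 = 57.45 d.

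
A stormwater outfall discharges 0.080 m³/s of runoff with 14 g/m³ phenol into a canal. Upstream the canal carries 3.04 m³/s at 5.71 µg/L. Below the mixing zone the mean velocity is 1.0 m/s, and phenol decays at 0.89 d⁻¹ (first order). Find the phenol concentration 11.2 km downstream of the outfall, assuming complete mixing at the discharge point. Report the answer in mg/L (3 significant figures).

5.71 µg/L = 0.00571 mg/L.
After complete mixing, C₀ = (0.08·14 + 3.04·0.00571) / 3.12 = 0.3645 mg/L.
Travel time t = 1.12e+04 m / 1.0 m/s = 1.12e+04 s = 0.1296 d.
C = 0.3645·exp(−0.89·0.1296) = 0.3645·0.891 = 0.3248 mg/L.

0.325 mg/L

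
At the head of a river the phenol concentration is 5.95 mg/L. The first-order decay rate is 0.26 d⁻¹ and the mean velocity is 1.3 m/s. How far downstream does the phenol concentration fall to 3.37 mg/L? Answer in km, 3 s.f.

From C = C₀·e^(−kt), t = ln(C₀/C)/k = ln(5.95/3.37)/0.26 = 0.5685/0.26 = 2.186 d.
Distance = v·t = 1.3 m/s × 1.889e+05 s = 2.456e+05 m = 245.6 km.

246 km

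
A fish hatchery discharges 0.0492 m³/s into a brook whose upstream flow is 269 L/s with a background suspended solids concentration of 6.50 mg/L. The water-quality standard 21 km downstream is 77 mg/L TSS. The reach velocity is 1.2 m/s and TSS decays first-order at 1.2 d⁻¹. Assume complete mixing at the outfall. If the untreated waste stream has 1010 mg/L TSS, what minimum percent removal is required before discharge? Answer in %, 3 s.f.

269 L/s = 0.269 m³/s.
Travel time to the compliance point: t = 2.1e+04/1.2 = 1.75e+04 s = 0.2025 d; decay factor exp(−1.2·0.2025) = 0.7842.
So the concentration just after mixing may be at most 77/0.7842 = 98.19 mg/L.
Mass balance: 98.19·0.3182 = 0.0492·Cₑ + 0.269·6.5.
Cₑ = (31.24 − 1.749) / 0.0492 = 599.5 mg/L.
Required removal = 1 − 599.5/1010 = 40.65 %.

40.6 %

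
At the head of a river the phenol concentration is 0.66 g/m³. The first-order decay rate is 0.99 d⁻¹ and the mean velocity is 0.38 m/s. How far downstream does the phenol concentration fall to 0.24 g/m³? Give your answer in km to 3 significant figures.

33.5 km

From C = C₀·e^(−kt), t = ln(C₀/C)/k = ln(0.66/0.24)/0.99 = 1.012/0.99 = 1.022 d.
Distance = v·t = 0.38 m/s × 8.829e+04 s = 3.355e+04 m = 33.55 km.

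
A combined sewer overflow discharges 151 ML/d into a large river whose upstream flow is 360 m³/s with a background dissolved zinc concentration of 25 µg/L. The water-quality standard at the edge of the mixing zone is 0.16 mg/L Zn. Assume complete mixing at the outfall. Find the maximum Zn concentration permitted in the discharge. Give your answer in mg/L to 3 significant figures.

151 ML/d = 1.748 m³/s.
25 µg/L = 0.025 mg/L.
Mass balance: 0.16·361.7 = 1.748·Cₑ + 360·0.025.
Cₑ = (57.88 − 9) / 1.748 = 27.97 mg/L.

28.0 mg/L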